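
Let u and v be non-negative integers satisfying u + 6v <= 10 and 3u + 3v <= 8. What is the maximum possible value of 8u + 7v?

16

Relaxing integrality, the LP optimum is 21.33 at (u,v) = (2.67, 0), which is not an integer point.
(u,v)=(2,0): 1·2+6·0=2≤10, 3·2+3·0=6≤8, objective 16.
(u,v)=(1,1): 1·1+6·1=7≤10, 3·1+3·1=6≤8, objective 15.
(u,v)=(1,0): 1·1+6·0=1≤10, 3·1+3·0=3≤8, objective 8.
The best lattice point is (2,0), giving 16.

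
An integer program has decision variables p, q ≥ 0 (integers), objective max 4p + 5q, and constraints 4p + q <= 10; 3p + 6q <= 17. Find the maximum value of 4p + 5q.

14

Relaxing integrality, the LP optimum is 17.24 at (p,q) = (2.05, 1.81), which is not an integer point.
(p,q)=(1,2): 4·1+1·2=6≤10, 3·1+6·2=15≤17, objective 14.
(p,q)=(2,1): 4·2+1·1=9≤10, 3·2+6·1=12≤17, objective 13.
(p,q)=(0,2): 4·0+1·2=2≤10, 3·0+6·2=12≤17, objective 10.
The best lattice point is (1,2), giving 14.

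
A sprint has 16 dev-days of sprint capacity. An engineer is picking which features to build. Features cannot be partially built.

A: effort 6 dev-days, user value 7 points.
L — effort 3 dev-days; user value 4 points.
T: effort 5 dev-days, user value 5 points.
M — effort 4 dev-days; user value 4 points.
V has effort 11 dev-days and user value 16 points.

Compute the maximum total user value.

21

Treat it as a binary knapsack problem.
Allowing fractional choices, the relaxed optimum would be about 22.3, but features are indivisible.
M + V: effort 4 + 11 = 15 ≤ 16, user value 4 + 16 = 20.
T + V: effort 5 + 11 = 16 ≤ 16, user value 5 + 16 = 21.
L + V: effort 3 + 11 = 14 ≤ 16, user value 4 + 16 = 20.
Best is T and V with total user value 21.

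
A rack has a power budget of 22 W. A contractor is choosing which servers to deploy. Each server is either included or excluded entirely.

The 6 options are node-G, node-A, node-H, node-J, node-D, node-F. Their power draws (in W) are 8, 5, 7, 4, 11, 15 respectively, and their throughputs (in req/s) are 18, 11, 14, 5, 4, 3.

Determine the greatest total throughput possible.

43

Allowing fractional choices, the relaxed optimum would be about 45.5, but servers are indivisible.
node-G + node-A + node-J: power draw 8 + 5 + 4 = 17 ≤ 22, throughput 18 + 11 + 5 = 34.
node-G + node-A + node-H: power draw 8 + 5 + 7 = 20 ≤ 22, throughput 18 + 11 + 14 = 43.
node-G + node-H + node-J: power draw 8 + 7 + 4 = 19 ≤ 22, throughput 18 + 14 + 5 = 37.
Best is node-G, node-A, and node-H with total throughput 43.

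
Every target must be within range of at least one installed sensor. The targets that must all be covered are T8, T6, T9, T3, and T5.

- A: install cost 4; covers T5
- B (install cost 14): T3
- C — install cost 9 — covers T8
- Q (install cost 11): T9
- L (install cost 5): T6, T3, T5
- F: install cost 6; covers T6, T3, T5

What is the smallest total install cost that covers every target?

25

Choose C, Q, and L: together they cover T8, T6, T9, T3, T5 — every target.
Total install cost: 9 + 11 + 5 = 25.
No cover costs less than 25.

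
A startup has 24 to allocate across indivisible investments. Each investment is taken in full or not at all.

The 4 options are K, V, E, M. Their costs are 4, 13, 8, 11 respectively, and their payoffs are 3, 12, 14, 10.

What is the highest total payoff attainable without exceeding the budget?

27

Allowing fractional choices, the relaxed optimum would be about 28.7, but investments are indivisible.
K + E + M: cost 4 + 8 + 11 = 23 ≤ 24, payoff 3 + 14 + 10 = 27.
V + E: cost 13 + 8 = 21 ≤ 24, payoff 12 + 14 = 26.
Best is K, E, and M with total payoff 27.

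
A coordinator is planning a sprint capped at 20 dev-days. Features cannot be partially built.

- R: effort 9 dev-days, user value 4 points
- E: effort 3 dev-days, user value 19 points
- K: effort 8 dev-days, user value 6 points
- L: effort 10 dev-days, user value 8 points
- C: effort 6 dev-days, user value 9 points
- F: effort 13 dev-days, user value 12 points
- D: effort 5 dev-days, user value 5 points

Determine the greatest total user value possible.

36

E + L + C: effort 3 + 10 + 6 = 19 ≤ 20, user value 19 + 8 + 9 = 36.
E + K + C: effort 3 + 8 + 6 = 17 ≤ 20, user value 19 + 6 + 9 = 34.
Best is E, L, and C with total user value 36.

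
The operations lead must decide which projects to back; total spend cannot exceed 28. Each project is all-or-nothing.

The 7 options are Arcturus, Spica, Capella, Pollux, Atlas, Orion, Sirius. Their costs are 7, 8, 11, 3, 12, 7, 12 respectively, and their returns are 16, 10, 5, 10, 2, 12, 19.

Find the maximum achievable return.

48

Allowing fractional choices, the relaxed optimum would be about 55.4, but projects are indivisible.
Arcturus + Orion + Sirius: cost 7 + 7 + 12 = 26 ≤ 28, return 16 + 12 + 19 = 47.
Arcturus + Spica + Pollux + Orion: cost 7 + 8 + 3 + 7 = 25 ≤ 28, return 16 + 10 + 10 + 12 = 48.
Arcturus + Pollux + Sirius: cost 7 + 3 + 12 = 22 ≤ 28, return 16 + 10 + 19 = 45.
Best is Arcturus, Spica, Pollux, and Orion with total return 48.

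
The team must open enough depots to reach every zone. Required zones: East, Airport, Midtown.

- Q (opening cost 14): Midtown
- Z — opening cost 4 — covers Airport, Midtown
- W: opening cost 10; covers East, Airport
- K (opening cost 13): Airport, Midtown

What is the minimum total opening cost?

Choose Z and W: together they cover East, Airport, Midtown — every zone.
Total opening cost: 4 + 10 = 14.

14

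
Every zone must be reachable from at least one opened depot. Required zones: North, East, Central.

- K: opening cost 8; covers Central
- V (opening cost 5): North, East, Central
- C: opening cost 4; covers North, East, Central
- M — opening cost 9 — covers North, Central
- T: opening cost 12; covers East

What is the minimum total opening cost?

4

C alone covers North, East, Central — every zone.
Total opening cost: 4.
No cover costs less than 4.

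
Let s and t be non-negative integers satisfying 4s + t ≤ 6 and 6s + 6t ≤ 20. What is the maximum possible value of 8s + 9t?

27

Relaxing integrality, the LP optimum is 30.00 at (s,t) = (0, 3.33), which is not an integer point.
(s,t)=(0,3): 4·0+1·3=3≤6, 6·0+6·3=18≤20, objective 27.
(s,t)=(1,2): 4·1+1·2=6≤6, 6·1+6·2=18≤20, objective 26.
(s,t)=(0,2): 4·0+1·2=2≤6, 6·0+6·2=12≤20, objective 18.
Maximum is 27 at (s,t)=(0,3).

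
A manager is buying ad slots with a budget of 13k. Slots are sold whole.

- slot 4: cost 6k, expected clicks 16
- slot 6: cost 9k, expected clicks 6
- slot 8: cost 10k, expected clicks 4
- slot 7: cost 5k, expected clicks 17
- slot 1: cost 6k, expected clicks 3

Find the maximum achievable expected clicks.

33

Allowing fractional choices, the relaxed optimum would be about 34.3, but ad slots are indivisible.
slot 4 + slot 7: cost 6 + 5 = 11 ≤ 13, expected clicks 16 + 17 = 33.
slot 7 + slot 1: cost 5 + 6 = 11 ≤ 13, expected clicks 17 + 3 = 20.
slot 4 + slot 1: cost 6 + 6 = 12 ≤ 13, expected clicks 16 + 3 = 19.
Best is slot 4 and slot 7 with total expected clicks 33.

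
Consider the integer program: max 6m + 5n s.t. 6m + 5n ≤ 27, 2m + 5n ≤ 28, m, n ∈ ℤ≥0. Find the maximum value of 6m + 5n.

(m,n)=(2,3) is feasible, giving 27.
(m,n)=(1,4) is feasible, giving 26.
No feasible integer point exceeds 27.

27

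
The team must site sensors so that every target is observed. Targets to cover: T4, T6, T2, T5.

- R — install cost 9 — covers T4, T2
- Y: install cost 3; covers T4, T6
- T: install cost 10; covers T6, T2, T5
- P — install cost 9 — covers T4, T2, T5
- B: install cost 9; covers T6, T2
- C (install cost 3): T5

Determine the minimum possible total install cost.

The greedy cost-per-new-target heuristic would pick Y, C, and R for 15, but a cheaper cover exists.
Choose Y and P: together they cover T4, T6, T2, T5 — every target.
Total install cost: 3 + 9 = 12.
No cover costs less than 12.

12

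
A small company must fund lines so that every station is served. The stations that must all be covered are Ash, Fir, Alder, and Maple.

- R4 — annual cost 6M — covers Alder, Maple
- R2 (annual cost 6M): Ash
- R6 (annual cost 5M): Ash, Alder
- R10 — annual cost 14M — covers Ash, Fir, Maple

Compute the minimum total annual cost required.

Choose R6 and R10: together they cover Ash, Fir, Alder, Maple — every station.
Total annual cost: 5 + 14 = 19.

19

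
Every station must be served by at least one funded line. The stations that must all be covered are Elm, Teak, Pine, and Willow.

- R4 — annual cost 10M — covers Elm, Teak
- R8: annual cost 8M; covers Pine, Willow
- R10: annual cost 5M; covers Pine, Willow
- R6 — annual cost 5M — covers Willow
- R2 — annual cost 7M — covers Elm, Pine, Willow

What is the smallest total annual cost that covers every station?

This is a weighted set-cover instance.
The greedy cost-per-new-station heuristic would pick R2 and R4 for 17, but a cheaper cover exists.
Choose R4 and R10: together they cover Elm, Teak, Pine, Willow — every station.
Total annual cost: 10 + 5 = 15.
No cover costs less than 15.

15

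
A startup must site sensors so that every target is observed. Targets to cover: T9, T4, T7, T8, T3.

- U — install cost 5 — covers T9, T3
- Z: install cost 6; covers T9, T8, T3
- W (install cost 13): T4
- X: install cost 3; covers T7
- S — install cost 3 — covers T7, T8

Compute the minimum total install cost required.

21

Choose U, W, and S: together they cover T9, T4, T7, T8, T3 — every target.
Total install cost: 5 + 13 + 3 = 21.
No cover costs less than 21.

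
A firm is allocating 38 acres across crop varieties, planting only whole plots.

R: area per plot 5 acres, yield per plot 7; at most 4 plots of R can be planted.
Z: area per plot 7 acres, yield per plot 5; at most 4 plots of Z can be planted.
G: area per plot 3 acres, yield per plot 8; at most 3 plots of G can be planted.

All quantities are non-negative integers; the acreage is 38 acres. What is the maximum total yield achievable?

G has the best ratio (8/3); taking only G gives at most 3×8 = 24 (stopped by the supply cap of 3).
Mixing does better — 4×R, 1×Z, and 3×G: area 36 ≤ 38, yield 4·7 + 1·5 + 3·8 = 57.

57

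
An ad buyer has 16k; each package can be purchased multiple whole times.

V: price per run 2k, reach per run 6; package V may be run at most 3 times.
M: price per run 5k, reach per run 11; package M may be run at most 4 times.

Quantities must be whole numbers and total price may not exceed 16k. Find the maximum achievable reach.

V has the best ratio (6/2); taking only V gives at most 3×6 = 18 (stopped by the supply cap of 3).
Mixing does better — 3×V and 2×M: price 16 ≤ 16, reach 3·6 + 2·11 = 40.

40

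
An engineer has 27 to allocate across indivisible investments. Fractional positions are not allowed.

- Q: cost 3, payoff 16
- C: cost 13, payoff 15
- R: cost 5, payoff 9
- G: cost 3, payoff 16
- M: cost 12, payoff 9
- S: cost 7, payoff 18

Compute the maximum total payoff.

Q + C + G + S: cost 3 + 13 + 3 + 7 = 26 ≤ 27, payoff 16 + 15 + 16 + 18 = 65.
Q + R + G + S: cost 3 + 5 + 3 + 7 = 18 ≤ 27, payoff 16 + 9 + 16 + 18 = 59.
Best is Q, C, G, and S with total payoff 65.

65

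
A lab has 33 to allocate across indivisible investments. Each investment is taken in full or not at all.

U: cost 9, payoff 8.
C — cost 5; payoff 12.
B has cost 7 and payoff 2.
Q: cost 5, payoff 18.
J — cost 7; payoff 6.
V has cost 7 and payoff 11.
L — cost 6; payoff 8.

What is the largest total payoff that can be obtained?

57

U + C + Q + V + L: cost 9 + 5 + 5 + 7 + 6 = 32 ≤ 33, payoff 8 + 12 + 18 + 11 + 8 = 57.
C + Q + J + V + L: cost 5 + 5 + 7 + 7 + 6 = 30 ≤ 33, payoff 12 + 18 + 6 + 11 + 8 = 55.
Best is U, C, Q, V, and L with total payoff 57.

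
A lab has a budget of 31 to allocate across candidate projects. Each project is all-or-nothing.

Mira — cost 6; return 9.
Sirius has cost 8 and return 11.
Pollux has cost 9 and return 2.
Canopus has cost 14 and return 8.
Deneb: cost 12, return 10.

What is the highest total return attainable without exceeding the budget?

Allowing fractional choices, the relaxed optimum would be about 32.9, but projects are indivisible.
Mira + Sirius + Deneb: cost 6 + 8 + 12 = 26 ≤ 31, return 9 + 11 + 10 = 30.
Mira + Sirius + Canopus: cost 6 + 8 + 14 = 28 ≤ 31, return 9 + 11 + 8 = 28.
Sirius + Pollux + Deneb: cost 8 + 9 + 12 = 29 ≤ 31, return 11 + 2 + 10 = 23.
Best is Mira, Sirius, and Deneb with total return 30.

30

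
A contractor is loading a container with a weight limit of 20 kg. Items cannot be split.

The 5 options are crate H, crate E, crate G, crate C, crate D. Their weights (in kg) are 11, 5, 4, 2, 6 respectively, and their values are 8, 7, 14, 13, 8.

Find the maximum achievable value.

Allowing fractional choices, the relaxed optimum would be about 44.2, but items are indivisible.
crate E + crate G + crate C + crate D: weight 5 + 4 + 2 + 6 = 17 ≤ 20, value 7 + 14 + 13 + 8 = 42.
crate G + crate C + crate D: weight 4 + 2 + 6 = 12 ≤ 20, value 14 + 13 + 8 = 35.
crate H + crate G + crate C: weight 11 + 4 + 2 = 17 ≤ 20, value 8 + 14 + 13 = 35.
Best is crate E, crate G, crate C, and crate D with total value 42.

42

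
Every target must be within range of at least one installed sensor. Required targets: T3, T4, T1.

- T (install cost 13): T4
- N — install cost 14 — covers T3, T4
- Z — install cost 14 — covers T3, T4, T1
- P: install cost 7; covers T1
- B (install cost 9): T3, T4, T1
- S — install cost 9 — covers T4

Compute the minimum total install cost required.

B alone covers T3, T4, T1 — every target.
Total install cost: 9.
No cover costs less than 9.

9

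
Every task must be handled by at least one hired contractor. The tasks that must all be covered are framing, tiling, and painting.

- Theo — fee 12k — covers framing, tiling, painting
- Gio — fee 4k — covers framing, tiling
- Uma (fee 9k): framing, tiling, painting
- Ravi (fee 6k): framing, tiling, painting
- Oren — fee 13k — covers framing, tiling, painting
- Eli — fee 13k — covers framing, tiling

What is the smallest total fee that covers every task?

The greedy cost-per-new-task heuristic would pick Gio and Ravi for 10, but a cheaper cover exists.
Ravi alone covers framing, tiling, painting — every task.
Total fee: 6.
No cover costs less than 6.

6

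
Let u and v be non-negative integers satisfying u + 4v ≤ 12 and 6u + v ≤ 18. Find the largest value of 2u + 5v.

The continuous relaxation peaks at (2.61, 2.35) with value 16.96; rounding to a feasible lattice point costs some objective.
(u,v)=(0,3): 1·0+4·3=12≤12, 6·0+1·3=3≤18, objective 15.
(u,v)=(2,2): 1·2+4·2=10≤12, 6·2+1·2=14≤18, objective 14.
(u,v)=(1,2): 1·1+4·2=9≤12, 6·1+1·2=8≤18, objective 12.
(u,v)=(0,2): 1·0+4·2=8≤12, 6·0+1·2=2≤18, objective 10.
Maximum is 15 at (u,v)=(0,3).

15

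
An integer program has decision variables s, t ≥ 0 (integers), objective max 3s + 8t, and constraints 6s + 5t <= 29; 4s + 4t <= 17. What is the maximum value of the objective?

32

Relaxing integrality, the LP optimum is 34.00 at (s,t) = (0, 4.25), which is not an integer point.
(s,t)=(0,4): 6·0+5·4=20≤29, 4·0+4·4=16≤17, objective 32.
(s,t)=(1,3): 6·1+5·3=21≤29, 4·1+4·3=16≤17, objective 27.
No feasible integer point exceeds 32.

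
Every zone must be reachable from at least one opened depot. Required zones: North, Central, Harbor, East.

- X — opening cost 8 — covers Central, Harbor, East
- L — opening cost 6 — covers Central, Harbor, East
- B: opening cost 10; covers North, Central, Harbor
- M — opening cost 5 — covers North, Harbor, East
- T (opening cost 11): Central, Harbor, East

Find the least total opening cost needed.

Choose L and M: together they cover North, Central, Harbor, East — every zone.
Total opening cost: 6 + 5 = 11.

11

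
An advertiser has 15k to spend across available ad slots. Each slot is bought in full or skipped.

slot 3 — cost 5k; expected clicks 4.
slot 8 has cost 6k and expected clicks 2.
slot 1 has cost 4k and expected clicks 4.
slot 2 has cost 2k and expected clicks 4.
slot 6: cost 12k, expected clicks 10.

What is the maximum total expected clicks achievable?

14

Allowing fractional choices, the relaxed optimum would be about 15.5, but ad slots are indivisible.
slot 2 + slot 6: cost 2 + 12 = 14 ≤ 15, expected clicks 4 + 10 = 14.
slot 3 + slot 1 + slot 2: cost 5 + 4 + 2 = 11 ≤ 15, expected clicks 4 + 4 + 4 = 12.
Best is slot 2 and slot 6 with total expected clicks 14.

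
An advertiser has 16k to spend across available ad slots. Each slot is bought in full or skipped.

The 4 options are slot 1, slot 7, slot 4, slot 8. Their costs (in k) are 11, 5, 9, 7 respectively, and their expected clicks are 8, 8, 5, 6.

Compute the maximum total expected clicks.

16

This is a 0-1 knapsack instance.
Allowing fractional choices, the relaxed optimum would be about 16.9, but ad slots are indivisible.
slot 1 + slot 7: cost 11 + 5 = 16 ≤ 16, expected clicks 8 + 8 = 16.
slot 7 + slot 8: cost 5 + 7 = 12 ≤ 16, expected clicks 8 + 6 = 14.
Best is slot 1 and slot 7 with total expected clicks 16.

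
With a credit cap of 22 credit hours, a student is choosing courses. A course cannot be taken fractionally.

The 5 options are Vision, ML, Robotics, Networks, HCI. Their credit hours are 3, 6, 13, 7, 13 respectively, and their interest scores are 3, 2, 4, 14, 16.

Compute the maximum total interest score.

This is a 0-1 knapsack instance.
Allowing fractional choices, the relaxed optimum would be about 32.0, but courses are indivisible.
Networks + HCI: credit hours 7 + 13 = 20 ≤ 22, interest score 14 + 16 = 30.
Vision + ML + HCI: credit hours 3 + 6 + 13 = 22 ≤ 22, interest score 3 + 2 + 16 = 21.
Vision + ML + Networks: credit hours 3 + 6 + 7 = 16 ≤ 22, interest score 3 + 2 + 14 = 19.
Best is Networks and HCI with total interest score 30.

30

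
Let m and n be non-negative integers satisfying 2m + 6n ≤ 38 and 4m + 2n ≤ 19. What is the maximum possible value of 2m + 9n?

56

(m,n)=(1,6) is feasible, giving 56.
(m,n)=(0,6) is feasible, giving 54.
(m,n)=(2,5) is feasible, giving 49.
(m,n)=(1,5) is feasible, giving 47.
Maximum is 56 at (m,n)=(1,6).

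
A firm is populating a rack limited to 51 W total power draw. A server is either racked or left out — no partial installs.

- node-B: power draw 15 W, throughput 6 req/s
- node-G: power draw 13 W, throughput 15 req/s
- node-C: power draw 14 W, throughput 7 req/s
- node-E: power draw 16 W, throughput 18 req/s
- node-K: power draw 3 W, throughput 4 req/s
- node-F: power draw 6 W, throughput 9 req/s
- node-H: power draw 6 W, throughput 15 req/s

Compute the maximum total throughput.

Treat it as a binary knapsack problem.
Take node-G, node-E, node-K, node-F, and node-H: power draw 13 + 16 + 3 + 6 + 6 = 44 ≤ 51, throughput 15 + 18 + 4 + 9 + 15 = 61.
No other feasible combination does better.

61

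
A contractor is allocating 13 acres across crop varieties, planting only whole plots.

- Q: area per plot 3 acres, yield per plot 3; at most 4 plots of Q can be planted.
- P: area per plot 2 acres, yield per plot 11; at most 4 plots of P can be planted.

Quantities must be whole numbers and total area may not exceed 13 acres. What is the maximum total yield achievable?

47

P has the best ratio (11/2); taking only P gives at most 4×11 = 44 (stopped by the supply cap of 4).
Mixing does better — 1×Q and 4×P: area 11 ≤ 13, yield 1·3 + 4·11 = 47.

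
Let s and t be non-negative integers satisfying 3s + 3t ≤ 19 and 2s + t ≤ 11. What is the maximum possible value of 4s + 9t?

The continuous relaxation peaks at (0, 6.33) with value 57.00; rounding to a feasible lattice point costs some objective.
(s,t)=(0,6): 3·0+3·6=18≤19, 2·0+1·6=6≤11, objective 54.
(s,t)=(1,5): 3·1+3·5=18≤19, 2·1+1·5=7≤11, objective 49.
No feasible integer point exceeds 54.

54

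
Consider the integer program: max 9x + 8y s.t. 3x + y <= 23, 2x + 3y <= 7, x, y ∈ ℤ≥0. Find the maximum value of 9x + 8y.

27

(x,y)=(3,0): 3·3+1·0=9≤23, 2·3+3·0=6≤7, objective 27.
(x,y)=(2,1): 3·2+1·1=7≤23, 2·2+3·1=7≤7, objective 26.
(x,y)=(2,0): 3·2+1·0=6≤23, 2·2+3·0=4≤7, objective 18.
The best lattice point is (3,0), giving 27.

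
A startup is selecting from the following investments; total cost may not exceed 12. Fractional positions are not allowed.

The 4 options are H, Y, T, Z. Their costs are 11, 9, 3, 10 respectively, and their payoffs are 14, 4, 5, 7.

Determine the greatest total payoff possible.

Y + T: cost 9 + 3 = 12 ≤ 12, payoff 4 + 5 = 9.
H: cost 11 ≤ 12, payoff 14.
Z: cost 10 ≤ 12, payoff 7.
Best is H with total payoff 14.

14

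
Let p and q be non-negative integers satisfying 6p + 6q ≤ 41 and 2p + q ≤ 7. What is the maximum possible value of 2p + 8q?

The continuous relaxation peaks at (0, 6.83) with value 54.67; rounding to a feasible lattice point costs some objective.
(p,q)=(0,6) is feasible, giving 48.
(p,q)=(1,5) is feasible, giving 42.
(p,q)=(0,5) is feasible, giving 40.
Maximum is 48 at (p,q)=(0,6).

48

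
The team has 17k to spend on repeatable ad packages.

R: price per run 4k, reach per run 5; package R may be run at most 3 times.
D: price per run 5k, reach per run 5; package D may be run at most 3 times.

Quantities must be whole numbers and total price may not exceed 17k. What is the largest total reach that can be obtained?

20

This is a bounded integer knapsack.
R has the best ratio (5/4); taking only R gives at most 3×5 = 15 (stopped by the supply cap of 3).
Mixing does better — 3×R and 1×D: price 17 ≤ 17, reach 3·5 + 1·5 = 20.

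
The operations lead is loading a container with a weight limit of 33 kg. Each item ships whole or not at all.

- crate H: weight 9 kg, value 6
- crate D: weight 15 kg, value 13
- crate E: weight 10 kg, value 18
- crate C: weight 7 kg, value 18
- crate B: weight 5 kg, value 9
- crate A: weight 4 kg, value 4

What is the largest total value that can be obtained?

51

Allowing fractional choices, the relaxed optimum would be about 55.1, but items are indivisible.
crate E + crate C + crate B + crate A: weight 10 + 7 + 5 + 4 = 26 ≤ 33, value 18 + 18 + 9 + 4 = 49.
crate H + crate E + crate C + crate B: weight 9 + 10 + 7 + 5 = 31 ≤ 33, value 6 + 18 + 18 + 9 = 51.
crate D + crate E + crate C: weight 15 + 10 + 7 = 32 ≤ 33, value 13 + 18 + 18 = 49.
Best is crate H, crate E, crate C, and crate B with total value 51.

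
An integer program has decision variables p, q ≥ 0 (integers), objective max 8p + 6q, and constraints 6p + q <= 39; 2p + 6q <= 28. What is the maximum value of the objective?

Relaxing integrality, the LP optimum is 64.35 at (p,q) = (6.06, 2.65), which is not an integer point.
(p,q)=(6,2) is feasible, giving 60.
(p,q)=(5,3) is feasible, giving 58.
No feasible integer point exceeds 60.

60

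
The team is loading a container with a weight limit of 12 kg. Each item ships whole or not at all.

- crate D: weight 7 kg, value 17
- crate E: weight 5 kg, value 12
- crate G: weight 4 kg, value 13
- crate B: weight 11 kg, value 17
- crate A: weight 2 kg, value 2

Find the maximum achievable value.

30

crate D + crate G: weight 7 + 4 = 11 ≤ 12, value 17 + 13 = 30.
crate D + crate E: weight 7 + 5 = 12 ≤ 12, value 17 + 12 = 29.
Best is crate D and crate G with total value 30.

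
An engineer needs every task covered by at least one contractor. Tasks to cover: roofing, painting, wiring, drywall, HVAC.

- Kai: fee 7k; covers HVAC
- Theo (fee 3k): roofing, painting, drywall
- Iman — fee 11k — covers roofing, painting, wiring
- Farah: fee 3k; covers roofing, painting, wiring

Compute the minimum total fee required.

13

This is an integer covering problem.
Choose Kai, Theo, and Farah: together they cover roofing, painting, wiring, drywall, HVAC — every task.
Total fee: 7 + 3 + 3 = 13.
No cover costs less than 13.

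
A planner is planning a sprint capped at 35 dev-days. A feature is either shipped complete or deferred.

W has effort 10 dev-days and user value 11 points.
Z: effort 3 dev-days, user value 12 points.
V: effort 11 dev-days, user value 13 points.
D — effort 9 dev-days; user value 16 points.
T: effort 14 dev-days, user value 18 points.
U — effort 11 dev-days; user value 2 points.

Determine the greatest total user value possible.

Take W, Z, V, and D: effort 10 + 3 + 11 + 9 = 33 ≤ 35, user value 11 + 12 + 13 + 16 = 52.
No other feasible combination does better.

52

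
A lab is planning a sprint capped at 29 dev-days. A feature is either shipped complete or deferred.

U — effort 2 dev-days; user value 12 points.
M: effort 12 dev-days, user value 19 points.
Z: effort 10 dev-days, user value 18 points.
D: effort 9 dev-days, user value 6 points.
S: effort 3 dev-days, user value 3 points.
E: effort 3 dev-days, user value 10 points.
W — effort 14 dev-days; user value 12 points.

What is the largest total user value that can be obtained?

59

This is a 0-1 knapsack instance.
Take U, M, Z, and E: effort 2 + 12 + 10 + 3 = 27 ≤ 29, user value 12 + 19 + 18 + 10 = 59.
No other feasible combination does better.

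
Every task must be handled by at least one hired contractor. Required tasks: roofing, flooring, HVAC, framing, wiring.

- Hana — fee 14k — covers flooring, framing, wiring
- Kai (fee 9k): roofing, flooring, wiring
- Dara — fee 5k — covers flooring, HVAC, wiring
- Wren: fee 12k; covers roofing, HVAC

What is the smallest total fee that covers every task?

The greedy cost-per-new-task heuristic would pick Dara, Kai, and Hana for 28, but a cheaper cover exists.
Choose Hana and Wren: together they cover roofing, flooring, HVAC, framing, wiring — every task.
Total fee: 14 + 12 = 26.
No cover costs less than 26.

26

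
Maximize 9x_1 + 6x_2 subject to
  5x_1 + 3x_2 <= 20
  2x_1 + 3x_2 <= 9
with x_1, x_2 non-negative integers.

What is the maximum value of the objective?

36

Relaxing integrality, the LP optimum is 36.33 at (x_1,x_2) = (3.67, 0.556), which is not an integer point.
(x_1,x_2)=(4,0) is feasible, giving 36.
(x_1,x_2)=(3,1) is feasible, giving 33.
(x_1,x_2)=(3,0) is feasible, giving 27.
The best lattice point is (4,0), giving 36.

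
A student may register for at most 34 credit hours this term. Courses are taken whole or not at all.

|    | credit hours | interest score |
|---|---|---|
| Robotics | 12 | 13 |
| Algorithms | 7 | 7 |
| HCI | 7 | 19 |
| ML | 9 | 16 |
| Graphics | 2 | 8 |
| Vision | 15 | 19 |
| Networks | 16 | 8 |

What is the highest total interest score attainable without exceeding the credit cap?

62

Allowing fractional choices, the relaxed optimum would be about 63.1, but courses are indivisible.
Robotics + HCI + ML + Graphics: credit hours 12 + 7 + 9 + 2 = 30 ≤ 34, interest score 13 + 19 + 16 + 8 = 56.
HCI + ML + Graphics + Vision: credit hours 7 + 9 + 2 + 15 = 33 ≤ 34, interest score 19 + 16 + 8 + 19 = 62.
Best is HCI, ML, Graphics, and Vision with total interest score 62.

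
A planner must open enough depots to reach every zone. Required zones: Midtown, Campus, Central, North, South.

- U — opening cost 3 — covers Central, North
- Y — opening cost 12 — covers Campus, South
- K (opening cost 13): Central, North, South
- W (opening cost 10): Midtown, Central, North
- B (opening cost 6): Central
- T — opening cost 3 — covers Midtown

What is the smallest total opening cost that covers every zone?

18

Choose U, Y, and T: together they cover Midtown, Campus, Central, North, South — every zone.
Total opening cost: 3 + 12 + 3 = 18.
No cover costs less than 18.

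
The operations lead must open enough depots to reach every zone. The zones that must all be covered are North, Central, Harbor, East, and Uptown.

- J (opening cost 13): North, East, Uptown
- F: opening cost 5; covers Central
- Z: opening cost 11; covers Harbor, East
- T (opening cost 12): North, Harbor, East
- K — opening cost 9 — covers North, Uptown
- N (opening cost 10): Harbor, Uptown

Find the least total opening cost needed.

The greedy cost-per-new-zone heuristic would pick T, F, and K for 26, but a cheaper cover exists.
Choose F, Z, and K: together they cover North, Central, Harbor, East, Uptown — every zone.
Total opening cost: 5 + 11 + 9 = 25.
No cover costs less than 25.

25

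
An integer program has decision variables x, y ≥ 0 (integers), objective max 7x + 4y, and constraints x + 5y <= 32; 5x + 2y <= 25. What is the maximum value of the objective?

(x,y)=(3,5): 1·3+5·5=28≤32, 5·3+2·5=25≤25, objective 41.
(x,y)=(2,6): 1·2+5·6=32≤32, 5·2+2·6=22≤25, objective 38.
(x,y)=(3,4): 1·3+5·4=23≤32, 5·3+2·4=23≤25, objective 37.
The best lattice point is (3,5), giving 41.

41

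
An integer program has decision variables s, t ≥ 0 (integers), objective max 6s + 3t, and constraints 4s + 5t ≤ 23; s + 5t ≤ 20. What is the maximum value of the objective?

30

Relaxing integrality, the LP optimum is 34.50 at (s,t) = (5.75, 0), which is not an integer point.
(s,t)=(5,0): 4·5+5·0=20≤23, 1·5+5·0=5≤20, objective 30.
(s,t)=(4,1): 4·4+5·1=21≤23, 1·4+5·1=9≤20, objective 27.
(s,t)=(4,0): 4·4+5·0=16≤23, 1·4+5·0=4≤20, objective 24.
No feasible integer point exceeds 30.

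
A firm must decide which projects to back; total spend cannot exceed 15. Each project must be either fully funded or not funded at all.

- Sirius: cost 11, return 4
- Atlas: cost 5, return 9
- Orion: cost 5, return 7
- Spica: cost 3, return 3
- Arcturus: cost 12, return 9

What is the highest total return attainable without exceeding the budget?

19

Allowing fractional choices, the relaxed optimum would be about 20.5, but projects are indivisible.
Atlas + Orion: cost 5 + 5 = 10 ≤ 15, return 9 + 7 = 16.
Atlas + Spica: cost 5 + 3 = 8 ≤ 15, return 9 + 3 = 12.
Atlas + Orion + Spica: cost 5 + 5 + 3 = 13 ≤ 15, return 9 + 7 + 3 = 19.
Best is Atlas, Orion, and Spica with total return 19.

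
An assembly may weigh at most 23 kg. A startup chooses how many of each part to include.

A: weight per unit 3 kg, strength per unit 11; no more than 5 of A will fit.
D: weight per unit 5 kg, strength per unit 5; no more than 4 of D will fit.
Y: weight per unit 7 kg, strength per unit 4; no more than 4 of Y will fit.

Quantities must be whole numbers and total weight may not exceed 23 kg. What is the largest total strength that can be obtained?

60

5×A and 1×D: weight 20 ≤ 23, strength 5·11 + 1·5 = 60.
5×A and 1×Y: weight 22 ≤ 23, strength 5·11 + 1·4 = 59.
Best is 60.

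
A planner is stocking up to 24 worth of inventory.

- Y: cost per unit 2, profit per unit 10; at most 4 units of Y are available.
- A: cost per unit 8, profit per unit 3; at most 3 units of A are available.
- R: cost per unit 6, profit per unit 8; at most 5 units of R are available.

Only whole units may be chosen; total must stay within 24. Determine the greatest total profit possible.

3×Y and 3×R: cost 24 ≤ 24, profit 3·10 + 3·8 = 54.
4×Y and 2×R: cost 20 ≤ 24, profit 4·10 + 2·8 = 56.
Best is 56.

56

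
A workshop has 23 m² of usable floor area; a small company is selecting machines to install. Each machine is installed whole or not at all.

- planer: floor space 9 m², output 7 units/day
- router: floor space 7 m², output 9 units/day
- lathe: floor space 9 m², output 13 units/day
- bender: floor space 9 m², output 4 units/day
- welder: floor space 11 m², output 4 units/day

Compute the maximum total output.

planer + lathe: floor space 9 + 9 = 18 ≤ 23, output 7 + 13 = 20.
router + lathe: floor space 7 + 9 = 16 ≤ 23, output 9 + 13 = 22.
Best is router and lathe with total output 22.

22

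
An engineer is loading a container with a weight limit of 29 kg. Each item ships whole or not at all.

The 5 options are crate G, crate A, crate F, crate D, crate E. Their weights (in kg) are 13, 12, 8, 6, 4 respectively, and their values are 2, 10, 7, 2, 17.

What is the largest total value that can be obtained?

Take crate A, crate F, and crate E: weight 12 + 8 + 4 = 24 ≤ 29, value 10 + 7 + 17 = 34.
No other feasible combination does better.

34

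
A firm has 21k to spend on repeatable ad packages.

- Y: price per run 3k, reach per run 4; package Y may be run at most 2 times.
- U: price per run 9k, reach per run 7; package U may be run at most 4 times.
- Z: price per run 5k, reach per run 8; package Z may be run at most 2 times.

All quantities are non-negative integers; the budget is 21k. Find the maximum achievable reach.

24

This is a bounded integer knapsack.
Take 2×Y and 2×Z: price 16 ≤ 21, reach 2·4 + 2·8 = 24.
Z has the best ratio (8/5) and is taken to its limit of 2; remaining capacity is filled optimally with the others.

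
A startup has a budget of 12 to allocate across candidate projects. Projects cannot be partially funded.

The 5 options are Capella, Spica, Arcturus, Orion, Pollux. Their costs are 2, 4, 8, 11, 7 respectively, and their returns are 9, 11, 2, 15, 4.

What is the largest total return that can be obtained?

Allowing fractional choices, the relaxed optimum would be about 28.2, but projects are indivisible.
Capella + Spica: cost 2 + 4 = 6 ≤ 12, return 9 + 11 = 20.
Orion: cost 11 ≤ 12, return 15.
Best is Capella and Spica with total return 20.

20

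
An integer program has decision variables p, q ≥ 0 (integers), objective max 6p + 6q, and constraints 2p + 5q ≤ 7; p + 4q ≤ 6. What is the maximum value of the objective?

Relaxing integrality, the LP optimum is 21.00 at (p,q) = (3.5, 0), which is not an integer point.
(p,q)=(3,0): 2·3+5·0=6≤7, 1·3+4·0=3≤6, objective 18.
(p,q)=(2,0): 2·2+5·0=4≤7, 1·2+4·0=2≤6, objective 12.
The best lattice point is (3,0), giving 18.

18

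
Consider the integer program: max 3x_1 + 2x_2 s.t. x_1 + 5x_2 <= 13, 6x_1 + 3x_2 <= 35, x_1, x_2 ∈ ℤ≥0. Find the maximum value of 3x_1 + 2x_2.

17

Relaxing integrality, the LP optimum is 18.30 at (x_1,x_2) = (5.04, 1.59), which is not an integer point.
(x_1,x_2)=(5,1): 1·5+5·1=10≤13, 6·5+3·1=33≤35, objective 17.
(x_1,x_2)=(5,0): 1·5+5·0=5≤13, 6·5+3·0=30≤35, objective 15.
(x_1,x_2)=(4,1): 1·4+5·1=9≤13, 6·4+3·1=27≤35, objective 14.
Maximum is 17 at (x_1,x_2)=(5,1).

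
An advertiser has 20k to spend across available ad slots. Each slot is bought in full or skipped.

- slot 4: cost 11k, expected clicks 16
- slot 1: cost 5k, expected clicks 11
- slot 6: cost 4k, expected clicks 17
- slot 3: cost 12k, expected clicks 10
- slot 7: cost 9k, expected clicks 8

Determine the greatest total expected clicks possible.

44

This is an integer program with binary decision variables.
Take slot 4, slot 1, and slot 6: cost 11 + 5 + 4 = 20 ≤ 20, expected clicks 16 + 11 + 17 = 44.
No other feasible combination does better.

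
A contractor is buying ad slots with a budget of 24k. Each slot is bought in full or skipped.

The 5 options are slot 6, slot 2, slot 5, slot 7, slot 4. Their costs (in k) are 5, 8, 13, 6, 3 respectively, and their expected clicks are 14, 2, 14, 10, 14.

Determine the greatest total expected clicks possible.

Treat it as a binary knapsack problem.
slot 6 + slot 5 + slot 4: cost 5 + 13 + 3 = 21 ≤ 24, expected clicks 14 + 14 + 14 = 42.
slot 6 + slot 2 + slot 7 + slot 4: cost 5 + 8 + 6 + 3 = 22 ≤ 24, expected clicks 14 + 2 + 10 + 14 = 40.
Best is slot 6, slot 5, and slot 4 with total expected clicks 42.

42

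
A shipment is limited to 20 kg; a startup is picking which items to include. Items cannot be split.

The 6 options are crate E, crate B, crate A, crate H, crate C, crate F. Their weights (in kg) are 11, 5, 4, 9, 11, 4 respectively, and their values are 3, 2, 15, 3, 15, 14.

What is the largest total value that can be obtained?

44

crate A + crate C + crate F: weight 4 + 11 + 4 = 19 ≤ 20, value 15 + 15 + 14 = 44.
crate A + crate H + crate F: weight 4 + 9 + 4 = 17 ≤ 20, value 15 + 3 + 14 = 32.
crate E + crate A + crate F: weight 11 + 4 + 4 = 19 ≤ 20, value 3 + 15 + 14 = 32.
Best is crate A, crate C, and crate F with total value 44.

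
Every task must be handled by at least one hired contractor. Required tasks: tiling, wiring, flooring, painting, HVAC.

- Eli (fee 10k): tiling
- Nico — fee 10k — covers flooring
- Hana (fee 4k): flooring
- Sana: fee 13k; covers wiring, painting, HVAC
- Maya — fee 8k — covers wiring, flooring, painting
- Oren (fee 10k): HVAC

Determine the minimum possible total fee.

The greedy cost-per-new-task heuristic would pick Maya, Eli, and Oren for 28, but a cheaper cover exists.
Choose Eli, Hana, and Sana: together they cover tiling, wiring, flooring, painting, HVAC — every task.
Total fee: 10 + 4 + 13 = 27.
No cover costs less than 27.

27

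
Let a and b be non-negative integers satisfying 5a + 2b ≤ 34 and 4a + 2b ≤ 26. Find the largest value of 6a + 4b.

52

(a,b)=(0,13): 5·0+2·13=26≤34, 4·0+2·13=26≤26, objective 52.
(a,b)=(0,12): 5·0+2·12=24≤34, 4·0+2·12=24≤26, objective 48.
The best lattice point is (0,13), giving 52.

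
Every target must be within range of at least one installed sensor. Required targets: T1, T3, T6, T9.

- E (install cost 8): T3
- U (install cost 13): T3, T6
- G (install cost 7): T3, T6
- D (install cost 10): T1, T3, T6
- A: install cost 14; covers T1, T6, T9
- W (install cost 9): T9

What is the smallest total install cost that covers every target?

19

Choose D and W: together they cover T1, T3, T6, T9 — every target.
Total install cost: 10 + 9 = 19.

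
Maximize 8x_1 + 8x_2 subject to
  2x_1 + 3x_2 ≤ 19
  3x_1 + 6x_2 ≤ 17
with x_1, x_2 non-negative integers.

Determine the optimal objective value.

40

(x_1,x_2)=(5,0) is feasible, giving 40.
(x_1,x_2)=(4,0) is feasible, giving 32.
Maximum is 40 at (x_1,x_2)=(5,0).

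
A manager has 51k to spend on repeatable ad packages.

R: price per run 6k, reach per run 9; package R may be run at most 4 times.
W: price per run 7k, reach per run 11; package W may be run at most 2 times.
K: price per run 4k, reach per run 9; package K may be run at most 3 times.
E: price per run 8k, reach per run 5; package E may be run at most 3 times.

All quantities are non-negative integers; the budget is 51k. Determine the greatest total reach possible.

85

This is a bounded integer knapsack.
Take 4×R, 2×W, and 3×K: price 50 ≤ 51, reach 4·9 + 2·11 + 3·9 = 85.
K has the best ratio (9/4) and is taken to its limit of 3; remaining capacity is filled optimally with the others.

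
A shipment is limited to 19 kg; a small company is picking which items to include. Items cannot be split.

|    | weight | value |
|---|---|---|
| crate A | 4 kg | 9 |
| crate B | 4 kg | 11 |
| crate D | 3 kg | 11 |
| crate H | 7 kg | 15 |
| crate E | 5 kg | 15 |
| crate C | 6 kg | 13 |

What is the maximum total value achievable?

52

Allowing fractional choices, the relaxed optimum would be about 52.5, but items are indivisible.
crate B + crate D + crate E + crate C: weight 4 + 3 + 5 + 6 = 18 ≤ 19, value 11 + 11 + 15 + 13 = 50.
crate B + crate D + crate H + crate E: weight 4 + 3 + 7 + 5 = 19 ≤ 19, value 11 + 11 + 15 + 15 = 52.
Best is crate B, crate D, crate H, and crate E with total value 52.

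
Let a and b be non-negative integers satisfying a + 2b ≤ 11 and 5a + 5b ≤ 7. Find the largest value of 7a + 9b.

The continuous relaxation peaks at (0, 1.4) with value 12.60; rounding to a feasible lattice point costs some objective.
(a,b)=(0,1): 1·0+2·1=2≤11, 5·0+5·1=5≤7, objective 9.
(a,b)=(1,0): 1·1+2·0=1≤11, 5·1+5·0=5≤7, objective 7.
(a,b)=(0,0): 1·0+2·0=0≤11, 5·0+5·0=0≤7, objective 0.
No feasible integer point exceeds 9.

9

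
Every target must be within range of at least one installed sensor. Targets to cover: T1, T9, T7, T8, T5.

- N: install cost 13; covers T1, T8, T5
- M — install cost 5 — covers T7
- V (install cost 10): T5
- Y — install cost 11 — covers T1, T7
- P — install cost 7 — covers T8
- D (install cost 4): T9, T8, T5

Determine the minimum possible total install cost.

15

This is an integer covering problem.
The greedy cost-per-new-target heuristic would pick D, M, and Y for 20, but a cheaper cover exists.
Choose Y and D: together they cover T1, T9, T7, T8, T5 — every target.
Total install cost: 11 + 4 = 15.
No cover costs less than 15.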